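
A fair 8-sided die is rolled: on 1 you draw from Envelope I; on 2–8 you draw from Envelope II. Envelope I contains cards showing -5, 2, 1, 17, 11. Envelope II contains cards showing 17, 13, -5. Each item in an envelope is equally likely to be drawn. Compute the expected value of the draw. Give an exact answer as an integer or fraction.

953/120

E[X | Envelope I] = (-5 + 2 + 1 + 17 + 11)/5 = 26/5
E[X | Envelope II] = (17 + 13 − 5)/3 = 25/3
E[X] = (1/8)·26/5 + (7/8)·25/3 = 953/120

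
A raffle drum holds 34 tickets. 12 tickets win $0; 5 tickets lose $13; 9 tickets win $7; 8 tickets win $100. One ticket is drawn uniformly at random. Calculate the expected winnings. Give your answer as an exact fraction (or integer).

399/17 dollars

E[payout] = (12/34)·0 + (5/34)·(-13) + (9/34)·7 + (8/34)·100 = 399/17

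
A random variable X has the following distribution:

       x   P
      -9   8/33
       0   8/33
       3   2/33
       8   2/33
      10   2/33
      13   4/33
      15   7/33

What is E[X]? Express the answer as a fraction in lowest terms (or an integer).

127/33

E[X] = (8/33)·(-9) + (8/33)·0 + (2/33)·3 + (2/33)·8 + (2/33)·10 + (4/33)·13 + (7/33)·15
     = 127/33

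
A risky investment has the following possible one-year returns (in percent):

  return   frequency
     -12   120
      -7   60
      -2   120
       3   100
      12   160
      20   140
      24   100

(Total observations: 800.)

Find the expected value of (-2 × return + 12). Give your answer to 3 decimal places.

Total = 800, so P(return=-12) = 120/800, etc.
E[-2x+12] = (3/20)·36 + (3/40)·26 + (3/20)·16 + (1/8)·6 + (1/5)·(-12) + (7/40)·(-28) + (1/8)·(-36)
     = -13/10 ≈ -1.300

-1.300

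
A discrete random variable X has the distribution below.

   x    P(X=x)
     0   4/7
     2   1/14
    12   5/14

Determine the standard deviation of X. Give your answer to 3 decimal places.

E[X] = 31/7, E[X²] = 362/7
Var(X) = E[X²] − (E[X])² = 362/7 − 961/49 = 1573/49
SD(X) = √(1573/49) ≈ 5.666

5.666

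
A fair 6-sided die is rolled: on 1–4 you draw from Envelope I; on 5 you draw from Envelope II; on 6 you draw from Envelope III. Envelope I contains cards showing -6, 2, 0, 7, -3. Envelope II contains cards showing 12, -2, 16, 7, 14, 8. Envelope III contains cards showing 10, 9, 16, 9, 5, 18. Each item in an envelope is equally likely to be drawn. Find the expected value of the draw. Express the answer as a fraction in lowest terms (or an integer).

E[X | Envelope I] = (-6 + 2 + 0 + 7 − 3)/5 = 0
E[X | Envelope II] = (12 − 2 + 16 + 7 + 14 + 8)/6 = 55/6
E[X | Envelope III] = (10 + 9 + 16 + 9 + 5 + 18)/6 = 67/6
E[X] = (2/3)·0 + (1/6)·55/6 + (1/6)·67/6 = 61/18

61/18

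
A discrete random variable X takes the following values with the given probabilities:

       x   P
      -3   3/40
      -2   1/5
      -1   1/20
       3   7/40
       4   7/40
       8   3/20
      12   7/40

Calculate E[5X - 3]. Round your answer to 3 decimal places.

16.250

E[5x-3] = (3/40)·(-18) + (1/5)·(-13) + (1/20)·(-8) + (7/40)·12 + (7/40)·17 + (3/20)·37 + (7/40)·57
     = 65/4 ≈ 16.250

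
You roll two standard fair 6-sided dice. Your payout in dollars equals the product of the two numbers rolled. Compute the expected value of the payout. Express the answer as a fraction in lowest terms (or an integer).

49/4 dollars

Distribution of the product of the two numbers rolled: 1 w.p. 1/36, 2 w.p. 1/18, 3 w.p. 1/18, 4 w.p. 1/12, 5 w.p. 1/18, 6 w.p. 1/9, …
E[payout] = (1/36)·1 + (1/18)·2 + (1/18)·3 + (1/12)·4 + (1/18)·5 + (1/9)·6 + (1/18)·8 + (1/36)·9 + (1/18)·10 + (1/9)·12 + (1/18)·15 + (1/36)·16 + (1/18)·18 + (1/18)·20 + (1/18)·24 + (1/36)·25 + (1/18)·30 + (1/36)·36 = 49/4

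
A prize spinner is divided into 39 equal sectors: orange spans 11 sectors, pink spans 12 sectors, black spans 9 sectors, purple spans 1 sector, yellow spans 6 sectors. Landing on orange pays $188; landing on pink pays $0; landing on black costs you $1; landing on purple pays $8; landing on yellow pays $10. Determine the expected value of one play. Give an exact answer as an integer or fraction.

E[payout] = (11/39)·188 + (12/39)·0 + (9/39)·(-1) + (1/39)·8 + (6/39)·10 = 709/13

709/13 dollars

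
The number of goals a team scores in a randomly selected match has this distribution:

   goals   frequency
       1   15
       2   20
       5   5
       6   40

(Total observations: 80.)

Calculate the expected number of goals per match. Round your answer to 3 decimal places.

4.000

Total = 80, so P(goals=1) = 15/80, etc.
E[X] = (3/16)·1 + (1/4)·2 + (1/16)·5 + (1/2)·6
     = 4 ≈ 4.000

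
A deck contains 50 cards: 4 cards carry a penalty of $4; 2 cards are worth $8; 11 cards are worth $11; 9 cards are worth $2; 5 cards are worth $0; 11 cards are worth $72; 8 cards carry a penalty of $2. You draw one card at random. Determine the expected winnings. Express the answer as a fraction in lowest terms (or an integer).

E[payout] = (4/50)·(-4) + (2/50)·8 + (11/50)·11 + (9/50)·2 + (5/50)·0 + (11/50)·72 + (8/50)·(-2) = 183/10

183/10 dollars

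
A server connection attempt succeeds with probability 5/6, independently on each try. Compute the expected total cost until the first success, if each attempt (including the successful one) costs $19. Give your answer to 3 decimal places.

E[#attempts] = 1/p = 6/5; E[cost] = 19·6/5 = 114/5.
≈ 22.800

$22.800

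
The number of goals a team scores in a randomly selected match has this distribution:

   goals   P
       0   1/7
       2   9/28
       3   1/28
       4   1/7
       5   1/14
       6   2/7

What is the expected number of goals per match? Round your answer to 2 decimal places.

E[X] = (1/7)·0 + (9/28)·2 + (1/28)·3 + (1/7)·4 + (1/14)·5 + (2/7)·6
     = 95/28 ≈ 3.39

3.39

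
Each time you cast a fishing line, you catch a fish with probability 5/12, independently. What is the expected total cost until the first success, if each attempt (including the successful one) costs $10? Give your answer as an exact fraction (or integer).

$24

E[#attempts] = 1/p = 12/5; E[cost] = 10·12/5 = 24.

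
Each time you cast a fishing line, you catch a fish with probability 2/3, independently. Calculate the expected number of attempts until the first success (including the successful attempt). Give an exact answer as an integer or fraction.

For a geometric distribution, E[trials] = 1/p = 1/(2/3) = 3/2.

3/2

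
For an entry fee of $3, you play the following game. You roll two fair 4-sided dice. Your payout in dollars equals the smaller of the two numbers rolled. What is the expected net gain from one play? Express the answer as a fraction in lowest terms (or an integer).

Distribution of the smaller of the two numbers rolled: 1 w.p. 7/16, 2 w.p. 5/16, 3 w.p. 3/16, 4 w.p. 1/16
E[payout] = (7/16)·1 + (5/16)·2 + (3/16)·3 + (1/16)·4 = 15/8
Expected profit = 15/8 − 3 = -9/8

-9/8 dollars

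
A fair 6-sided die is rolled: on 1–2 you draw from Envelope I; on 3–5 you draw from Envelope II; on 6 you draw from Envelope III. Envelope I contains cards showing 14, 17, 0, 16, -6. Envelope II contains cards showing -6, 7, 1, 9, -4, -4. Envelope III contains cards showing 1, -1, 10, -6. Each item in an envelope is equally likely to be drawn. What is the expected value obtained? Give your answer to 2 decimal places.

3.15

E[X | Envelope I] = (14 + 17 + 0 + 16 − 6)/5 = 41/5
E[X | Envelope II] = (-6 + 7 + 1 + 9 − 4 − 4)/6 = 1/2
E[X | Envelope III] = (1 − 1 + 10 − 6)/4 = 1
E[X] = (1/3)·41/5 + (1/2)·1/2 + (1/6)·1 = 63/20 ≈ 3.15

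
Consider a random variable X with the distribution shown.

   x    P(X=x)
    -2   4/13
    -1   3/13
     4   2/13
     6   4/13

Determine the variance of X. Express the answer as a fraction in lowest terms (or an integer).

E[X] = (4/13)·(-2) + (3/13)·(-1) + (2/13)·4 + (4/13)·6 = 21/13
E[X²] = (4/13)·4 + (3/13)·1 + (2/13)·16 + (4/13)·36 = 15
Var(X) = 15 − (21/13)² = 2094/169

2094/169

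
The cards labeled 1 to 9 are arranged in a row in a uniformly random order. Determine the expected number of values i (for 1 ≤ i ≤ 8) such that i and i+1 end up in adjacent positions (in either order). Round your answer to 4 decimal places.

For each i ∈ {1,…,8}, let Xᵢ = 1 if i and i+1 are adjacent. P(Xᵢ=1) = 2·(9−1)!/9! = 2/9.
By linearity, E[ΣXᵢ] = (8)·(2/9) = 16/9.
≈ 1.7778

1.7778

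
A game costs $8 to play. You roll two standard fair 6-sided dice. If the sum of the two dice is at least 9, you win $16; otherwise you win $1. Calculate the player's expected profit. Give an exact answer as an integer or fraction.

-17/6 dollars

E[payout] = (13/18)·1 + (5/18)·16 = 31/6
Expected profit = 31/6 − 8 = -17/6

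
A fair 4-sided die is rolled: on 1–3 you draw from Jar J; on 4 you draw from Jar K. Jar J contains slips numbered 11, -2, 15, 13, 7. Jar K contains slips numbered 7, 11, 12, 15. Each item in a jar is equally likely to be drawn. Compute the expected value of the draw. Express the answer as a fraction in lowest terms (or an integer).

753/80

E[X | Jar J] = (11 − 2 + 15 + 13 + 7)/5 = 44/5
E[X | Jar K] = (7 + 11 + 12 + 15)/4 = 45/4
E[X] = (3/4)·44/5 + (1/4)·45/4 = 753/80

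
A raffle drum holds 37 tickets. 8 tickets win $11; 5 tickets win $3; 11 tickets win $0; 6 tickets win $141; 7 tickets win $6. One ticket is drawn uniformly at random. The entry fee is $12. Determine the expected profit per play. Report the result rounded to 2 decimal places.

E[payout] = (8/37)·11 + (5/37)·3 + (11/37)·0 + (6/37)·141 + (7/37)·6 = 991/37
Expected profit = 991/37 − 12 = 547/37 ≈ $14.78

$14.78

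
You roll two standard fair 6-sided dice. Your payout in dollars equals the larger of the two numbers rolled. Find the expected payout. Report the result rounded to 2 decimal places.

Distribution of the larger of the two numbers rolled: 1 w.p. 1/36, 2 w.p. 1/12, 3 w.p. 5/36, 4 w.p. 7/36, 5 w.p. 1/4, 6 w.p. 11/36
E[payout] = (1/36)·1 + (1/12)·2 + (5/36)·3 + (7/36)·4 + (1/4)·5 + (11/36)·6 = 161/36
≈ $4.47

$4.47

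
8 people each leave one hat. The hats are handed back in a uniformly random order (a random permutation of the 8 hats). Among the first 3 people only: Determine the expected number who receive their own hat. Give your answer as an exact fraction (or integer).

Let Xᵢ = 1 if person i gets their own hat. For each i, P(Xᵢ=1) = 1/8.
By linearity of expectation, E[X₁+…+X_3] = 3·(1/8) = 3/8.

3/8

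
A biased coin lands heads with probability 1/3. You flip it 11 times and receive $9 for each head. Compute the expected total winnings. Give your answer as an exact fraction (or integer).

$33

E[#heads] = 11·1/3 = 11/3 (linearity over flips).
E[winnings] = 9·11/3 = 33.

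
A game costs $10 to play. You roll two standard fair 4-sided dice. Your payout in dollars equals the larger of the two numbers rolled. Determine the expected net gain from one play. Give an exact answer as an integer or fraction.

Distribution of the larger of the two numbers rolled: 1 w.p. 1/16, 2 w.p. 3/16, 3 w.p. 5/16, 4 w.p. 7/16
E[payout] = (1/16)·1 + (3/16)·2 + (5/16)·3 + (7/16)·4 = 25/8
Expected profit = 25/8 − 10 = -55/8

-55/8 dollars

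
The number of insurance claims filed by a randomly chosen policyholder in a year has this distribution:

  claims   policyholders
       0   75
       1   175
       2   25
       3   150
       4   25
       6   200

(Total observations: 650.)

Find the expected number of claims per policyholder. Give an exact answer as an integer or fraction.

79/26

Total = 650, so P(claims=0) = 75/650, etc.
E[X] = (3/26)·0 + (7/26)·1 + (1/26)·2 + (3/13)·3 + (1/26)·4 + (4/13)·6
     = 79/26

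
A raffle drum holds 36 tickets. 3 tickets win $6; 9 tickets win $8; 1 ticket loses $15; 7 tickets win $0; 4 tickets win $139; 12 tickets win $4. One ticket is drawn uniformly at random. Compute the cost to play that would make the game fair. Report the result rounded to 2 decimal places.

$18.86

E[payout] = (3/36)·6 + (9/36)·8 + (1/36)·(-15) + (7/36)·0 + (4/36)·139 + (12/36)·4 = 679/36
Fair fee = E[payout] = 679/36 ≈ $18.86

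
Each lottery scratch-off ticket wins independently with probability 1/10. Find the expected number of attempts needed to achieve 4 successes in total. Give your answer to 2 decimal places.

40.00

By linearity (sum of 4 independent geometric waits), E[trials] = 4/p = 4/(1/10) = 40.
≈ 40.00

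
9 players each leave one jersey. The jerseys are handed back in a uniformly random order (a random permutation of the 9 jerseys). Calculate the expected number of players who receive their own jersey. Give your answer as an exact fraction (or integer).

1

Let Xᵢ = 1 if person i gets their own jersey. For each i, P(Xᵢ=1) = 1/9.
By linearity of expectation, E[X₁+…+X_9] = 9·(1/9) = 1.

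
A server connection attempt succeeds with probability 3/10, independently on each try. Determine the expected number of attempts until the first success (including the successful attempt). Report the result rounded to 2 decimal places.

For a geometric distribution, E[trials] = 1/p = 1/(3/10) = 10/3.
≈ 3.33

3.33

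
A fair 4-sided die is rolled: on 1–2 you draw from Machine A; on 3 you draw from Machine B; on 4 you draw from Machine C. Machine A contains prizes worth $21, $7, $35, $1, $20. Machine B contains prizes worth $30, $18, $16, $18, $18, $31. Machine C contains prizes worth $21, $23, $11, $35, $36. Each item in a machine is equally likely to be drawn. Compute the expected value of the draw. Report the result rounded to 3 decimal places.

$20.158

E[X | Machine A] = (21 + 7 + 35 + 1 + 20)/5 = 84/5
E[X | Machine B] = (30 + 18 + 16 + 18 + 18 + 31)/6 = 131/6
E[X | Machine C] = (21 + 23 + 11 + 35 + 36)/5 = 126/5
E[X] = (1/2)·84/5 + (1/4)·131/6 + (1/4)·126/5 = 2419/120 ≈ 20.158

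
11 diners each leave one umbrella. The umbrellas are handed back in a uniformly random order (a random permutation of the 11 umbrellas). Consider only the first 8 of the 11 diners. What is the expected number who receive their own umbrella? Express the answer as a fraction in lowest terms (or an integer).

Let Xᵢ = 1 if person i gets their own umbrella. For each i, P(Xᵢ=1) = 1/11.
By linearity of expectation, E[X₁+…+X_8] = 8·(1/11) = 8/11.

8/11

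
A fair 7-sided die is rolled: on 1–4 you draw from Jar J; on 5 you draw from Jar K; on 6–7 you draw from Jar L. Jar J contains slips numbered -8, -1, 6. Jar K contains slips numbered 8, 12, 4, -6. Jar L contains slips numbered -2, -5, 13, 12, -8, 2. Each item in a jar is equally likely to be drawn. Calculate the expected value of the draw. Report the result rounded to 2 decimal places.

E[X | Jar J] = (-8 − 1 + 6)/3 = -1
E[X | Jar K] = (8 + 12 + 4 − 6)/4 = 9/2
E[X | Jar L] = (-2 − 5 + 13 + 12 − 8 + 2)/6 = 2
E[X] = (4/7)·(-1) + (1/7)·9/2 + (2/7)·2 = 9/14 ≈ 0.64

0.64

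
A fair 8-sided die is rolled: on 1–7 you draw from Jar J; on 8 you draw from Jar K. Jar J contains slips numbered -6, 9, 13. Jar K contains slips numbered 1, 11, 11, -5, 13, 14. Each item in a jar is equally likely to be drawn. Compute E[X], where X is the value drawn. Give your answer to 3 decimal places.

E[X | Jar J] = (-6 + 9 + 13)/3 = 16/3
E[X | Jar K] = (1 + 11 + 11 − 5 + 13 + 14)/6 = 15/2
E[X] = (7/8)·16/3 + (1/8)·15/2 = 269/48 ≈ 5.604

5.604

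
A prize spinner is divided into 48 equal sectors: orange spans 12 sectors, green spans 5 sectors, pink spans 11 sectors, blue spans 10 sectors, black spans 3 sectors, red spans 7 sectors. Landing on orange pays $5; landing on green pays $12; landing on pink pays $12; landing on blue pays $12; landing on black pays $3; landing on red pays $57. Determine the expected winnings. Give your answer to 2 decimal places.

E[payout] = (12/48)·5 + (5/48)·12 + (11/48)·12 + (10/48)·12 + (3/48)·3 + (7/48)·57 = 65/4
≈ $16.25

$16.25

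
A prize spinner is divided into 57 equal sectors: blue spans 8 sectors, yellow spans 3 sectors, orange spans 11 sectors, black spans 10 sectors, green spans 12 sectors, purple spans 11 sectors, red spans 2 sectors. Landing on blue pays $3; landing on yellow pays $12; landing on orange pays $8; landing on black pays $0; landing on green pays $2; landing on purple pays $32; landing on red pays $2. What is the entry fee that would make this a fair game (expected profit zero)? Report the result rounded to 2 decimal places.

E[payout] = (8/57)·3 + (3/57)·12 + (11/57)·8 + (10/57)·0 + (12/57)·2 + (11/57)·32 + (2/57)·2 = 176/19
Fair fee = E[payout] = 176/19 ≈ $9.26

$9.26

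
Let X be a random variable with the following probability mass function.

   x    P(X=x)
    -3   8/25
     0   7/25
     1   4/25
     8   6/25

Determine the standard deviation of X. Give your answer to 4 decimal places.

E[X] = 28/25, E[X²] = 92/5
Var(X) = E[X²] − (E[X])² = 92/5 − 784/625 = 10716/625
SD(X) = √(10716/625) ≈ 4.1407

4.1407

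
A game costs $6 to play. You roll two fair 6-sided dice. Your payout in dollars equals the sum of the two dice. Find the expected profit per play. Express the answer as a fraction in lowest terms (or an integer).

$1

Distribution of the sum of the two dice: 2 w.p. 1/36, 3 w.p. 1/18, 4 w.p. 1/12, 5 w.p. 1/9, 6 w.p. 5/36, 7 w.p. 1/6, …
E[payout] = (1/36)·2 + (1/18)·3 + (1/12)·4 + (1/9)·5 + (5/36)·6 + (1/6)·7 + (5/36)·8 + (1/9)·9 + (1/12)·10 + (1/18)·11 + (1/36)·12 = 7
Expected profit = 7 − 6 = 1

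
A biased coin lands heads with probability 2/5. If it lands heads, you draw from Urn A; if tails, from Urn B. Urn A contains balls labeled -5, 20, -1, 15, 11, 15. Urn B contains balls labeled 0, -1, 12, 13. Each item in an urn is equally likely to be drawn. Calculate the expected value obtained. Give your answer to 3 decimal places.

E[X | Urn A] = (-5 + 20 − 1 + 15 + 11 + 15)/6 = 55/6
E[X | Urn B] = (0 − 1 + 12 + 13)/4 = 6
E[X] = (2/5)·55/6 + (3/5)·6 = 109/15 ≈ 7.267

7.267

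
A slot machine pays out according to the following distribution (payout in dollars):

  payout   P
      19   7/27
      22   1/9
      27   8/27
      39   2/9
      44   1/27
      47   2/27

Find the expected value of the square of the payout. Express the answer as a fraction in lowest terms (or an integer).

E[X²] = (7/27)·361 + (1/9)·484 + (8/27)·729 + (2/9)·1521 + (1/27)·1936 + (2/27)·2209
     = 25291/27

25291/27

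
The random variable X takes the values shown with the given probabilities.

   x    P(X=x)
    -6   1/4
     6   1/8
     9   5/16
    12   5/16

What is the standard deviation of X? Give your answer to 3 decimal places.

7.073

E[X] = 93/16, E[X²] = 1341/16
Var(X) = E[X²] − (E[X])² = 1341/16 − 8649/256 = 12807/256
SD(X) = √(12807/256) ≈ 7.073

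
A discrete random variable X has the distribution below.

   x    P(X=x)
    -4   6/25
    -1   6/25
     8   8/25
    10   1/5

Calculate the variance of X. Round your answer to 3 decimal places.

E[X] = (6/25)·(-4) + (6/25)·(-1) + (8/25)·8 + (1/5)·10 = 84/25
E[X²] = (6/25)·16 + (6/25)·1 + (8/25)·64 + (1/5)·100 = 1114/25
Var(X) = 1114/25 − (84/25)² = 20794/625 ≈ 33.270

33.270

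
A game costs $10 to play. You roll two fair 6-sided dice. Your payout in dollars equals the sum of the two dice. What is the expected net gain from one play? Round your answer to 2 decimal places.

Distribution of the sum of the two dice: 2 w.p. 1/36, 3 w.p. 1/18, 4 w.p. 1/12, 5 w.p. 1/9, 6 w.p. 5/36, 7 w.p. 1/6, …
E[payout] = (1/36)·2 + (1/18)·3 + (1/12)·4 + (1/9)·5 + (5/36)·6 + (1/6)·7 + (5/36)·8 + (1/9)·9 + (1/12)·10 + (1/18)·11 + (1/36)·12 = 7
Expected profit = 7 − 10 = -3 ≈ -$3.00

-$3.00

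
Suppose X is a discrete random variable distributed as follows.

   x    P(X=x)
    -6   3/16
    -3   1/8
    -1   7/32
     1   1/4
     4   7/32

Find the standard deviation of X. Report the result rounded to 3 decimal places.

E[X] = -19/32, E[X²] = 379/32
Var(X) = E[X²] − (E[X])² = 379/32 − 361/1024 = 11767/1024
SD(X) = √(11767/1024) ≈ 3.390

3.390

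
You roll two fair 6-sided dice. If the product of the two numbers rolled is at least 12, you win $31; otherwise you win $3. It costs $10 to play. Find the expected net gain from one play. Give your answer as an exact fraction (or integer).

56/9 dollars

E[payout] = (19/36)·3 + (17/36)·31 = 146/9
Expected profit = 146/9 − 10 = 56/9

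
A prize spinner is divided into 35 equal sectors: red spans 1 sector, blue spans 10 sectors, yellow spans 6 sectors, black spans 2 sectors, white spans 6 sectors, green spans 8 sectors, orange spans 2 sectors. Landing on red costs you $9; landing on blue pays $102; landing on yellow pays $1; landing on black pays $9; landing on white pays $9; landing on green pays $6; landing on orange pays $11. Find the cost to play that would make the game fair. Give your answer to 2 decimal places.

E[payout] = (1/35)·(-9) + (10/35)·102 + (6/35)·1 + (2/35)·9 + (6/35)·9 + (8/35)·6 + (2/35)·11 = 1159/35
Fair fee = E[payout] = 1159/35 ≈ $33.11

$33.11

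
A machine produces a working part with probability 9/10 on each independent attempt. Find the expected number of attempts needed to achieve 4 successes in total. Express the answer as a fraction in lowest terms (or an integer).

By linearity (sum of 4 independent geometric waits), E[trials] = 4/p = 4/(9/10) = 40/9.

40/9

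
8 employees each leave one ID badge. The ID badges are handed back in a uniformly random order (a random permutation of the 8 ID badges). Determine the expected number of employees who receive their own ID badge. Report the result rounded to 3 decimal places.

Let Xᵢ = 1 if person i gets their own ID badge. For each i, P(Xᵢ=1) = 1/8.
By linearity of expectation, E[X₁+…+X_8] = 8·(1/8) = 1.
≈ 1.000

1.000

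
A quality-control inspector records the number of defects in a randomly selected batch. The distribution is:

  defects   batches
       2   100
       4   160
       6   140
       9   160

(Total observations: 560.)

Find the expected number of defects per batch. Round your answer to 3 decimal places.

Total = 560, so P(defects=2) = 100/560, etc.
E[X] = (5/28)·2 + (2/7)·4 + (1/4)·6 + (2/7)·9
     = 39/7 ≈ 5.571

5.571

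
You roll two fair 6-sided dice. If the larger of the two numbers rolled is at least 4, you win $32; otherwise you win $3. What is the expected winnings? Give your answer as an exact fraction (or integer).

99/4 dollars

E[payout] = (1/4)·3 + (3/4)·32 = 99/4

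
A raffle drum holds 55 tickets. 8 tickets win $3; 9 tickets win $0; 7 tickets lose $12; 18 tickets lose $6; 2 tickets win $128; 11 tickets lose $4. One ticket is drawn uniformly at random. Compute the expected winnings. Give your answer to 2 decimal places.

E[payout] = (8/55)·3 + (9/55)·0 + (7/55)·(-12) + (18/55)·(-6) + (2/55)·128 + (11/55)·(-4) = 4/5
≈ $0.80

$0.80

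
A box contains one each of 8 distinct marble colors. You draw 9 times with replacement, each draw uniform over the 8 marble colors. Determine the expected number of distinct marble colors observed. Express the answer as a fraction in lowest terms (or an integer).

93864121/16777216

Let Xⱼ=1 if type j appears at least once. P(Xⱼ=1) = 1 − ((8−1)/8)^9 = 93864121/134217728.
E[#distinct] = 8·93864121/134217728 = 93864121/16777216.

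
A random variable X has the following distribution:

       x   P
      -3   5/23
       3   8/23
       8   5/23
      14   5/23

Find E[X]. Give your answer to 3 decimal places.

E[X] = (5/23)·(-3) + (8/23)·3 + (5/23)·8 + (5/23)·14
     = 119/23 ≈ 5.174

5.174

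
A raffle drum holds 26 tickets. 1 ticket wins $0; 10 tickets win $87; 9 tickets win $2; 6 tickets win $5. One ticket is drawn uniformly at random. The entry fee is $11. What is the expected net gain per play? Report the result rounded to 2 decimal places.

$24.31

E[payout] = (1/26)·0 + (10/26)·87 + (9/26)·2 + (6/26)·5 = 459/13
Expected profit = 459/13 − 11 = 316/13 ≈ $24.31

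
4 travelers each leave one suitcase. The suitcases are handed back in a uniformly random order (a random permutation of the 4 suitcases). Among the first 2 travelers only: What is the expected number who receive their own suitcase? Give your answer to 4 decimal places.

Let Xᵢ = 1 if person i gets their own suitcase. For each i, P(Xᵢ=1) = 1/4.
By linearity of expectation, E[X₁+…+X_2] = 2·(1/4) = 1/2.
≈ 0.5000

0.5000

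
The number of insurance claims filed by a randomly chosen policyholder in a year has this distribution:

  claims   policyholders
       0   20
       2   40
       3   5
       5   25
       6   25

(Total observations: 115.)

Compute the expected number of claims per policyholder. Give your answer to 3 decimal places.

3.217

Total = 115, so P(claims=0) = 20/115, etc.
E[X] = (4/23)·0 + (8/23)·2 + (1/23)·3 + (5/23)·5 + (5/23)·6
     = 74/23 ≈ 3.217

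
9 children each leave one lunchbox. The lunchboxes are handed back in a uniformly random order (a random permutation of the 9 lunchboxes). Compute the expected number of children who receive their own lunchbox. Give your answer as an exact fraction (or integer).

1

Let Xᵢ = 1 if person i gets their own lunchbox. For each i, P(Xᵢ=1) = 1/9.
By linearity of expectation, E[X₁+…+X_9] = 9·(1/9) = 1.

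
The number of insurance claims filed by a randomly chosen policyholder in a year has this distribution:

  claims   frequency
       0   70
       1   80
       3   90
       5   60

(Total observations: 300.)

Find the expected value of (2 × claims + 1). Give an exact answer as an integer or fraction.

16/3

Total = 300, so P(claims=0) = 70/300, etc.
E[2x+1] = (7/30)·1 + (4/15)·3 + (3/10)·7 + (1/5)·11
     = 16/3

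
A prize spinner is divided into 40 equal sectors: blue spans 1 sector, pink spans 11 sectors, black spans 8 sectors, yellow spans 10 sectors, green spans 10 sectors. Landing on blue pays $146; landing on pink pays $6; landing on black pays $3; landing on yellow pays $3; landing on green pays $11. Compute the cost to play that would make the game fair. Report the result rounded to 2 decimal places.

E[payout] = (1/40)·146 + (11/40)·6 + (8/40)·3 + (10/40)·3 + (10/40)·11 = 47/5
Fair fee = E[payout] = 47/5 ≈ $9.40

$9.40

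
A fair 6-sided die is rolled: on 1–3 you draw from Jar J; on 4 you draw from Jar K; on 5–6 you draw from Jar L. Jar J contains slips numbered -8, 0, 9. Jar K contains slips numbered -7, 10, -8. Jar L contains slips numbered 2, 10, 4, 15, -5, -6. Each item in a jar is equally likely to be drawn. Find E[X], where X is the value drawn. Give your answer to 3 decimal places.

E[X | Jar J] = (-8 + 0 + 9)/3 = 1/3
E[X | Jar K] = (-7 + 10 − 8)/3 = -5/3
E[X | Jar L] = (2 + 10 + 4 + 15 − 5 − 6)/6 = 10/3
E[X] = (1/2)·1/3 + (1/6)·(-5/3) + (1/3)·10/3 = 1 ≈ 1.000

1.000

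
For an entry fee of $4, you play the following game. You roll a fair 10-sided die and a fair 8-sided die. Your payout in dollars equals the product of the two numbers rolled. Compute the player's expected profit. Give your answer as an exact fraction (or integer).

Distribution of the product of the two numbers rolled: 1 w.p. 1/80, 2 w.p. 1/40, 3 w.p. 1/40, 4 w.p. 3/80, 5 w.p. 1/40, 6 w.p. 1/20, …
E[payout] = (1/80)·1 + (1/40)·2 + (1/40)·3 + (3/80)·4 + (1/40)·5 + (1/20)·6 + (1/40)·7 + (1/20)·8 + (1/40)·9 + (3/80)·10 + (1/20)·12 + (1/40)·14 + (1/40)·15 + (3/80)·16 + (3/80)·18 + (3/80)·20 + (1/40)·21 + (1/20)·24 + (1/80)·25 + (1/80)·27 + (1/40)·28 + (3/80)·30 + (1/40)·32 + (1/40)·35 + (1/40)·36 + (3/80)·40 + (1/40)·42 + (1/80)·45 + (1/40)·48 + (1/80)·49 + (1/80)·50 + (1/80)·54 + (1/40)·56 + (1/80)·60 + (1/80)·63 + (1/80)·64 + (1/80)·70 + (1/80)·72 + (1/80)·80 = 99/4
Expected profit = 99/4 − 4 = 83/4

83/4 dollars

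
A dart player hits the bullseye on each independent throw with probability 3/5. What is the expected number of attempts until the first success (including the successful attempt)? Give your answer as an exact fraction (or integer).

For a geometric distribution, E[trials] = 1/p = 1/(3/5) = 5/3.

5/3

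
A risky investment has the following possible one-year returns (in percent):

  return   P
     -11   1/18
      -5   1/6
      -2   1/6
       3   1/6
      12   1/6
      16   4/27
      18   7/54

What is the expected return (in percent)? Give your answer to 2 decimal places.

5.43

E[X] = (1/18)·(-11) + (1/6)·(-5) + (1/6)·(-2) + (1/6)·3 + (1/6)·12 + (4/27)·16 + (7/54)·18
     = 293/54 ≈ 5.43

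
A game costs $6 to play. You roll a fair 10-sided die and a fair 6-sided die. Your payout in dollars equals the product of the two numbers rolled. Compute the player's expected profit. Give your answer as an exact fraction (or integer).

Distribution of the product of the two numbers rolled: 1 w.p. 1/60, 2 w.p. 1/30, 3 w.p. 1/30, 4 w.p. 1/20, 5 w.p. 1/30, 6 w.p. 1/15, …
E[payout] = (1/60)·1 + (1/30)·2 + (1/30)·3 + (1/20)·4 + (1/30)·5 + (1/15)·6 + (1/60)·7 + (1/20)·8 + (1/30)·9 + (1/20)·10 + (1/15)·12 + (1/60)·14 + (1/30)·15 + (1/30)·16 + (1/20)·18 + (1/20)·20 + (1/60)·21 + (1/20)·24 + (1/60)·25 + (1/60)·27 + (1/60)·28 + (1/20)·30 + (1/60)·32 + (1/60)·35 + (1/30)·36 + (1/30)·40 + (1/60)·42 + (1/60)·45 + (1/60)·48 + (1/60)·50 + (1/60)·54 + (1/60)·60 = 77/4
Expected profit = 77/4 − 6 = 53/4

53/4 dollars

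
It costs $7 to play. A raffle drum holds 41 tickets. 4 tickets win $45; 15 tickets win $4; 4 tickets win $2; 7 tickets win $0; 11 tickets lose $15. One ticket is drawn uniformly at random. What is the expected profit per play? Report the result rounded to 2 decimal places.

E[payout] = (4/41)·45 + (15/41)·4 + (4/41)·2 + (7/41)·0 + (11/41)·(-15) = 83/41
Expected profit = 83/41 − 7 = -204/41 ≈ -$4.98

-$4.98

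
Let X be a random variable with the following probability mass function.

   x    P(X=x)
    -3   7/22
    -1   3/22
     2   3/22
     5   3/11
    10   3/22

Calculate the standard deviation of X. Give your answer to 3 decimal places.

4.512

E[X] = 21/11, E[X²] = 24
Var(X) = E[X²] − (E[X])² = 24 − 441/121 = 2463/121
SD(X) = √(2463/121) ≈ 4.512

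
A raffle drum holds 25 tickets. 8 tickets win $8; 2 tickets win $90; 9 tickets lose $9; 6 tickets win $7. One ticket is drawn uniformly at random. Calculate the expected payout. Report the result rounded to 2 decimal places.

$8.20

E[payout] = (8/25)·8 + (2/25)·90 + (9/25)·(-9) + (6/25)·7 = 41/5
≈ $8.20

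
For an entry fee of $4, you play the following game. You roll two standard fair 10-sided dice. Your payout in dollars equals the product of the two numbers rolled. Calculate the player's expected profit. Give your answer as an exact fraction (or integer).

105/4 dollars

Distribution of the product of the two numbers rolled: 1 w.p. 1/100, 2 w.p. 1/50, 3 w.p. 1/50, 4 w.p. 3/100, 5 w.p. 1/50, 6 w.p. 1/25, …
E[payout] = (1/100)·1 + (1/50)·2 + (1/50)·3 + (3/100)·4 + (1/50)·5 + (1/25)·6 + (1/50)·7 + (1/25)·8 + (3/100)·9 + (1/25)·10 + (1/25)·12 + (1/50)·14 + (1/50)·15 + (3/100)·16 + (1/25)·18 + (1/25)·20 + (1/50)·21 + (1/25)·24 + (1/100)·25 + (1/50)·27 + (1/50)·28 + (1/25)·30 + (1/50)·32 + (1/50)·35 + (3/100)·36 + (1/25)·40 + (1/50)·42 + (1/50)·45 + (1/50)·48 + (1/100)·49 + (1/50)·50 + (1/50)·54 + (1/50)·56 + (1/50)·60 + (1/50)·63 + (1/100)·64 + (1/50)·70 + (1/50)·72 + (1/50)·80 + (1/100)·81 + (1/50)·90 + (1/100)·100 = 121/4
Expected profit = 121/4 − 4 = 105/4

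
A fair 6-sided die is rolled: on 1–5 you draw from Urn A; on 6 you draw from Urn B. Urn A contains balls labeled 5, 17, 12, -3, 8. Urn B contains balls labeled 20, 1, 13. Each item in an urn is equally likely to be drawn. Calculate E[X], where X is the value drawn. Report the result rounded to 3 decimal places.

8.389

E[X | Urn A] = (5 + 17 + 12 − 3 + 8)/5 = 39/5
E[X | Urn B] = (20 + 1 + 13)/3 = 34/3
E[X] = (5/6)·39/5 + (1/6)·34/3 = 151/18 ≈ 8.389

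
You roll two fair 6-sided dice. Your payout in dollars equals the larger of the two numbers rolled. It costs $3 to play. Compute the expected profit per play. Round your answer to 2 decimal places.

$1.47

Distribution of the larger of the two numbers rolled: 1 w.p. 1/36, 2 w.p. 1/12, 3 w.p. 5/36, 4 w.p. 7/36, 5 w.p. 1/4, 6 w.p. 11/36
E[payout] = (1/36)·1 + (1/12)·2 + (5/36)·3 + (7/36)·4 + (1/4)·5 + (11/36)·6 = 161/36
Expected profit = 161/36 − 3 = 53/36 ≈ $1.47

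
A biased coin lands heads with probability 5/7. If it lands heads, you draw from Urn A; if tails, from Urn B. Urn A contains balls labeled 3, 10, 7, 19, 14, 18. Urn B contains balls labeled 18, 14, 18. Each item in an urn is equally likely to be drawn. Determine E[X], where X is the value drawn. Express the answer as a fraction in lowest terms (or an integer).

185/14

E[X | Urn A] = (3 + 10 + 7 + 19 + 14 + 18)/6 = 71/6
E[X | Urn B] = (18 + 14 + 18)/3 = 50/3
E[X] = (5/7)·71/6 + (2/7)·50/3 = 185/14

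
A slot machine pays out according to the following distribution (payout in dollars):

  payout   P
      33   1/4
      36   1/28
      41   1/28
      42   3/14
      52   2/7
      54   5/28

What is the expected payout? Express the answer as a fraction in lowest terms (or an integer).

89/2 dollars

E[X] = (1/4)·33 + (1/28)·36 + (1/28)·41 + (3/14)·42 + (2/7)·52 + (5/28)·54
     = 89/2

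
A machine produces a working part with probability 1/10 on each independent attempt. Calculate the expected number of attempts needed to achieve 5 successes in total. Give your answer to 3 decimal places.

50.000

By linearity (sum of 5 independent geometric waits), E[trials] = 5/p = 5/(1/10) = 50.
≈ 50.000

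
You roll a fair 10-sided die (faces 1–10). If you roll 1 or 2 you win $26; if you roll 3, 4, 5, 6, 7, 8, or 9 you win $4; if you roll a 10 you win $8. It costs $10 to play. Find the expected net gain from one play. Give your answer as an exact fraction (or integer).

-6/5 dollars

E[payout] = (7/10)·4 + (1/10)·8 + (1/5)·26 = 44/5
Expected profit = 44/5 − 10 = -6/5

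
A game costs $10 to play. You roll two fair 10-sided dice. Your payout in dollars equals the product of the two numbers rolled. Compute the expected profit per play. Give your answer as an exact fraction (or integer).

81/4 dollars

Distribution of the product of the two numbers rolled: 1 w.p. 1/100, 2 w.p. 1/50, 3 w.p. 1/50, 4 w.p. 3/100, 5 w.p. 1/50, 6 w.p. 1/25, …
E[payout] = (1/100)·1 + (1/50)·2 + (1/50)·3 + (3/100)·4 + (1/50)·5 + (1/25)·6 + (1/50)·7 + (1/25)·8 + (3/100)·9 + (1/25)·10 + (1/25)·12 + (1/50)·14 + (1/50)·15 + (3/100)·16 + (1/25)·18 + (1/25)·20 + (1/50)·21 + (1/25)·24 + (1/100)·25 + (1/50)·27 + (1/50)·28 + (1/25)·30 + (1/50)·32 + (1/50)·35 + (3/100)·36 + (1/25)·40 + (1/50)·42 + (1/50)·45 + (1/50)·48 + (1/100)·49 + (1/50)·50 + (1/50)·54 + (1/50)·56 + (1/50)·60 + (1/50)·63 + (1/100)·64 + (1/50)·70 + (1/50)·72 + (1/50)·80 + (1/100)·81 + (1/50)·90 + (1/100)·100 = 121/4
Expected profit = 121/4 − 10 = 81/4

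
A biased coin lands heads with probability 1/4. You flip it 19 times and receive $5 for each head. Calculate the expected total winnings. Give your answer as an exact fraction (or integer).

E[#heads] = 19·1/4 = 19/4 (linearity over flips).
E[winnings] = 5·19/4 = 95/4.

95/4 dollars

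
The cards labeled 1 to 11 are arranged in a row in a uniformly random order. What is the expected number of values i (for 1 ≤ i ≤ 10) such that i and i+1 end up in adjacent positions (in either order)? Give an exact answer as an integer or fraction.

20/11

For each i ∈ {1,…,10}, let Xᵢ = 1 if i and i+1 are adjacent. P(Xᵢ=1) = 2·(11−1)!/11! = 2/11.
By linearity, E[ΣXᵢ] = (10)·(2/11) = 20/11.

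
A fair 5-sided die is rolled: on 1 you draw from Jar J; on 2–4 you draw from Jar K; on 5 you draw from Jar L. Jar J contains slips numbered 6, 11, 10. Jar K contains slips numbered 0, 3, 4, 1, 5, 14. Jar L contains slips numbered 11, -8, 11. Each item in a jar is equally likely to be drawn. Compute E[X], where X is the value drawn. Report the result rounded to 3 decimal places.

5.433

E[X | Jar J] = (6 + 11 + 10)/3 = 9
E[X | Jar K] = (0 + 3 + 4 + 1 + 5 + 14)/6 = 9/2
E[X | Jar L] = (11 − 8 + 11)/3 = 14/3
E[X] = (1/5)·9 + (3/5)·9/2 + (1/5)·14/3 = 163/30 ≈ 5.433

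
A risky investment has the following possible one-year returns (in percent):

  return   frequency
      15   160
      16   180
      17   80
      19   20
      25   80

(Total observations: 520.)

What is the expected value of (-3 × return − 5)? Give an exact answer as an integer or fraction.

-1483/26

Total = 520, so P(return=15) = 160/520, etc.
E[-3x-5] = (4/13)·(-50) + (9/26)·(-53) + (2/13)·(-56) + (1/26)·(-62) + (2/13)·(-80)
     = -1483/26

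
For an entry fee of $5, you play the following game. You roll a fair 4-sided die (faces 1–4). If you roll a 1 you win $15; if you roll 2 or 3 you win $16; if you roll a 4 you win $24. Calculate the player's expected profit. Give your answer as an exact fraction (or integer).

E[payout] = (1/4)·15 + (1/2)·16 + (1/4)·24 = 71/4
Expected profit = 71/4 − 5 = 51/4

51/4 dollars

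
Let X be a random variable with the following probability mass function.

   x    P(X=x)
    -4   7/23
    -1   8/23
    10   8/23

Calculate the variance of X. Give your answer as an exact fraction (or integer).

19224/529

E[X] = (7/23)·(-4) + (8/23)·(-1) + (8/23)·10 = 44/23
E[X²] = (7/23)·16 + (8/23)·1 + (8/23)·100 = 40
Var(X) = 40 − (44/23)² = 19224/529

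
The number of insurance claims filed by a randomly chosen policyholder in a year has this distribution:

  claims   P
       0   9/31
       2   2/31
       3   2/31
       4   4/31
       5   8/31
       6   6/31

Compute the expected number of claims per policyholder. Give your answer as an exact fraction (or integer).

102/31

E[X] = (9/31)·0 + (2/31)·2 + (2/31)·3 + (4/31)·4 + (8/31)·5 + (6/31)·6
     = 102/31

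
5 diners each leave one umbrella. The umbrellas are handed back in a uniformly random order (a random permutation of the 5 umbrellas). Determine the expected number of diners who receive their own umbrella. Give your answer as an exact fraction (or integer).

Let Xᵢ = 1 if person i gets their own umbrella. For each i, P(Xᵢ=1) = 1/5.
By linearity of expectation, E[X₁+…+X_5] = 5·(1/5) = 1.

1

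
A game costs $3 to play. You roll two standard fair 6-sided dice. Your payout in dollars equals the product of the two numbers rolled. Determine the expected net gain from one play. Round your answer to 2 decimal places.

Distribution of the product of the two numbers rolled: 1 w.p. 1/36, 2 w.p. 1/18, 3 w.p. 1/18, 4 w.p. 1/12, 5 w.p. 1/18, 6 w.p. 1/9, …
E[payout] = (1/36)·1 + (1/18)·2 + (1/18)·3 + (1/12)·4 + (1/18)·5 + (1/9)·6 + (1/18)·8 + (1/36)·9 + (1/18)·10 + (1/9)·12 + (1/18)·15 + (1/36)·16 + (1/18)·18 + (1/18)·20 + (1/18)·24 + (1/36)·25 + (1/18)·30 + (1/36)·36 = 49/4
Expected profit = 49/4 − 3 = 37/4 ≈ $9.25

$9.25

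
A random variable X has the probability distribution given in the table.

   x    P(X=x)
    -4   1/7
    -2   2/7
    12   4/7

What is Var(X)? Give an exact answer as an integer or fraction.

E[X] = (1/7)·(-4) + (2/7)·(-2) + (4/7)·12 = 40/7
E[X²] = (1/7)·16 + (2/7)·4 + (4/7)·144 = 600/7
Var(X) = 600/7 − (40/7)² = 2600/49

2600/49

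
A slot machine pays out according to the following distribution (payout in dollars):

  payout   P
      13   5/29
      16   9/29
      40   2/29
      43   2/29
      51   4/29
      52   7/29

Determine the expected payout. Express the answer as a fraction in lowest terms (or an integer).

943/29 dollars

E[X] = (5/29)·13 + (9/29)·16 + (2/29)·40 + (2/29)·43 + (4/29)·51 + (7/29)·52
     = 943/29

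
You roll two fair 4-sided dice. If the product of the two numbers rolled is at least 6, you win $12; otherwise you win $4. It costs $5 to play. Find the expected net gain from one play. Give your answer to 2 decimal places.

$3.00

E[payout] = (1/2)·4 + (1/2)·12 = 8
Expected profit = 8 − 5 = 3 ≈ $3.00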